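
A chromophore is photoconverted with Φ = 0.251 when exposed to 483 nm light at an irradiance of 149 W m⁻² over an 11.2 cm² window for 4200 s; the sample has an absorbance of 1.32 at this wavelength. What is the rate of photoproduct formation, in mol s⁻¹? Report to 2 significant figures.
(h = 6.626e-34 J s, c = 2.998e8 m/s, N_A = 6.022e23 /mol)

1.6e-7 mol s⁻¹

Photon energy at 483 nm: hc/λ = (6.626e-34)(2.998e8)/(483e-9) = 4.113e-19 J.
Energy delivered: (149 W m⁻²)(11.2e-4 m²)(4200 s) = 700.9 J.
Photons incident: 700.9 / 4.113e-19 = 1.704e21, i.e. 1.704e21/6.022e23 = 0.002830 mol.
Fraction absorbed: 1 − 10^(−1.32) = 0.9521.
Photons absorbed: 0.9521 × 0.002830 = 0.002694 mol.
Product formed: 0.251 × 0.002694 = 6.762e-4 mol.
Rate: 6.762e-4 / 4200 s = 1.6e-7 mol s⁻¹.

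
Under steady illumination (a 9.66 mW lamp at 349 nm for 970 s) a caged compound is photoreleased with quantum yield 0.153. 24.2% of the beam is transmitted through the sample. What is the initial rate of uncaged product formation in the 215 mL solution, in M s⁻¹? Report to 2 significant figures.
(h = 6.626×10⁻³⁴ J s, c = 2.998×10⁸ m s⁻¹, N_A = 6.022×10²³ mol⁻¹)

1.5×10⁻⁸ M s⁻¹

Photon energy at 349 nm: hc/λ = (6.626×10⁻³⁴)(2.998×10⁸)/(349×10⁻⁹) = 5.692×10⁻¹⁹ J.
Energy delivered: (9.66 mW)(970 s) = 9.370 J.
Photons incident: 9.370 / 5.692×10⁻¹⁹ = 1.646×10¹⁹, i.e. 1.646×10¹⁹/6.022×10²³ = 2.733×10⁻⁵ mol.
Fraction absorbed: 1 − 24.2/100 = 0.7580.
Photons absorbed: 0.7580 × 2.733×10⁻⁵ = 2.072×10⁻⁵ mol.
Product formed: 0.153 × 2.072×10⁻⁵ = 3.170×10⁻⁶ mol.
Rate: 3.170×10⁻⁶ mol / (970 s × 0.215 L) = 1.5×10⁻⁸ M s⁻¹.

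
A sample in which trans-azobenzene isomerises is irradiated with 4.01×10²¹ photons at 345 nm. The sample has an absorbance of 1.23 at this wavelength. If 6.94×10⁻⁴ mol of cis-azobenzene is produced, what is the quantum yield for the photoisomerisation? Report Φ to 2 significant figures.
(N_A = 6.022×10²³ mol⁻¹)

Φ = 0.11

Moles of photons: 4.01×10²¹ / 6.022×10²³ = 0.006659 mol.
Fraction absorbed: 1 − 10^(−1.23) = 0.9411.
Photons absorbed: 0.9411 × 0.006659 = 0.006267 mol.
Φ = 6.94×10⁻⁴ mol / 0.006267 mol photons = 0.11.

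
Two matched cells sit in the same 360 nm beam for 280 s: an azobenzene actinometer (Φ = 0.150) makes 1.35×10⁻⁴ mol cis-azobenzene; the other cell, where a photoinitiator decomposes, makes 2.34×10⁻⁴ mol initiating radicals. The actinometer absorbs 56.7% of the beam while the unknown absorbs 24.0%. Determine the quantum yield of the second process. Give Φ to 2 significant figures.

Photons absorbed by the actinometer: 1.35×10⁻⁴ / 0.150 = 9.000×10⁻⁴ mol.
Incident flux: 9.000×10⁻⁴ / 0.567 = 0.001587 einstein.
Absorbed by unknown: 0.240 × 0.001587 = 3.809×10⁻⁴ mol.
Φ(unknown) = 2.34×10⁻⁴ / 3.809×10⁻⁴ = 0.61.

Φ = 0.61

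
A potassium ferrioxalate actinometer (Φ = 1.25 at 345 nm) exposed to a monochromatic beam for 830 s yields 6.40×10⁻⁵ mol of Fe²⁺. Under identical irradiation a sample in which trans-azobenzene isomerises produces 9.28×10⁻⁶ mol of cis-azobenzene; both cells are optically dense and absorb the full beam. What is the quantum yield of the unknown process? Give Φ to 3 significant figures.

Φ = 0.181

Photons absorbed by the actinometer: 6.40×10⁻⁵ / 1.25 = 5.120×10⁻⁵ mol.
Φ(unknown) = 9.28×10⁻⁶ / 5.120×10⁻⁵ = 0.181.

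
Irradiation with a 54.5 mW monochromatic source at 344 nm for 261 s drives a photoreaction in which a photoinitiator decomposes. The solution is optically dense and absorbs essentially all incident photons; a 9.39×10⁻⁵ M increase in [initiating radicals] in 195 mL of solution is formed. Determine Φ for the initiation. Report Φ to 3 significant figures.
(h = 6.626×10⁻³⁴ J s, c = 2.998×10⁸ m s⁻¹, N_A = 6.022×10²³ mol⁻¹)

Product: (9.39×10⁻⁵ M)(0.195 L) = 1.831×10⁻⁵ mol.
Photon energy at 344 nm: hc/λ = (6.626×10⁻³⁴)(2.998×10⁸)/(344×10⁻⁹) = 5.775×10⁻¹⁹ J.
Energy delivered: (54.5 mW)(261 s) = 14.22 J.
Photons incident: 14.22 / 5.775×10⁻¹⁹ = 2.462×10¹⁹, i.e. 2.462×10¹⁹/6.022×10²³ = 4.088×10⁻⁵ mol.
Φ = 1.831×10⁻⁵ mol / 4.088×10⁻⁵ mol photons = 0.448.

Φ = 0.448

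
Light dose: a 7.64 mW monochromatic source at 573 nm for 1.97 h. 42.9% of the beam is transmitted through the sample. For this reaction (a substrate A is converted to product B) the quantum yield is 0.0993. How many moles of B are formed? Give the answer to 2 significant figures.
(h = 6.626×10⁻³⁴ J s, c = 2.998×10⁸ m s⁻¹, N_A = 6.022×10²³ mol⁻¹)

Photon energy at 573 nm: hc/λ = (6.626×10⁻³⁴)(2.998×10⁸)/(573×10⁻⁹) = 3.467×10⁻¹⁹ J.
Energy delivered: (7.64 mW)(7092 s) = 54.18 J.
Photons incident: 54.18 / 3.467×10⁻¹⁹ = 1.563×10²⁰, i.e. 1.563×10²⁰/6.022×10²³ = 2.595×10⁻⁴ mol.
Fraction absorbed: 1 − 42.9/100 = 0.5710.
Photons absorbed: 0.5710 × 2.595×10⁻⁴ = 1.482×10⁻⁴ mol.
Product: Φ × n_abs = 0.0993 × 1.482×10⁻⁴ = 1.472×10⁻⁵ mol.

1.5×10⁻⁵ mol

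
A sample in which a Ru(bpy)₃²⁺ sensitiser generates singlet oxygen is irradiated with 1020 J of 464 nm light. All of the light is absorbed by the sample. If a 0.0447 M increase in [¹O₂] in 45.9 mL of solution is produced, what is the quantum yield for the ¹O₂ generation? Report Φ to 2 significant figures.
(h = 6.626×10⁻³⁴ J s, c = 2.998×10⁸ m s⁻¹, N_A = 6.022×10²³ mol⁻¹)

Product: (0.0447 M)(0.0459 L) = 0.002052 mol.
Photon energy at 464 nm: hc/λ = (6.626×10⁻³⁴)(2.998×10⁸)/(464×10⁻⁹) = 4.281×10⁻¹⁹ J.
Photons incident: 1020 / 4.281×10⁻¹⁹ = 2.383×10²¹, i.e. 2.383×10²¹/6.022×10²³ = 0.003957 mol.
Φ = 0.002052 mol / 0.003957 mol photons = 0.52.

Φ = 0.52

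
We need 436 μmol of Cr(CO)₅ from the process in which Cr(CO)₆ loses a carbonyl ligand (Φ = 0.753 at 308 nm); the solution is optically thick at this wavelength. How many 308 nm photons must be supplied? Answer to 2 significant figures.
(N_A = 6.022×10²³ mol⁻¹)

3.5×10²⁰ photons

Product: 436 μmol = 4.36×10⁻⁴ mol.
Photons that must be absorbed: 4.36×10⁻⁴ / 0.753 = 5.790×10⁻⁴ mol.
Photon count: 5.790×10⁻⁴ × 6.022×10²³ = 3.5×10²⁰.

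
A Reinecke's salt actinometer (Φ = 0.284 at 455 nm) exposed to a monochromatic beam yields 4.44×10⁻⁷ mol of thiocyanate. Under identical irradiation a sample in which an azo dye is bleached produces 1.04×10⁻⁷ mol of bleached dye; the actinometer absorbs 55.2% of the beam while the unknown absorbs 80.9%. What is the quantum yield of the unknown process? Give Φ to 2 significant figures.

Φ = 0.045

Photons absorbed by the actinometer: 4.44×10⁻⁷ / 0.284 = 1.563×10⁻⁶ mol.
Incident flux: 1.563×10⁻⁶ / 0.552 = 2.832×10⁻⁶ einstein.
Absorbed by unknown: 0.809 × 2.832×10⁻⁶ = 2.291×10⁻⁶ mol.
Φ(unknown) = 1.04×10⁻⁷ / 2.291×10⁻⁶ = 0.045.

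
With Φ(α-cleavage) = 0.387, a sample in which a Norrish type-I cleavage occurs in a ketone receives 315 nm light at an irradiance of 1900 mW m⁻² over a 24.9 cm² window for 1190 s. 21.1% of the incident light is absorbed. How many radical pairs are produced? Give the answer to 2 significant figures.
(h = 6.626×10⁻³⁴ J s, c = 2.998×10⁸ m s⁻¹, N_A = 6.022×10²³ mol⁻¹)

Photon energy at 315 nm: hc/λ = (6.626×10⁻³⁴)(2.998×10⁸)/(315×10⁻⁹) = 6.306×10⁻¹⁹ J.
Energy delivered: (1900 mW m⁻²)(24.9×10⁻⁴ m²)(1190 s) = 5.630 J.
Photons incident: 5.630 / 6.306×10⁻¹⁹ = 8.928×10¹⁸, i.e. 8.928×10¹⁸/6.022×10²³ = 1.483×10⁻⁵ mol.
Photons absorbed: 0.211 × 1.483×10⁻⁵ = 3.129×10⁻⁶ mol.
Product: Φ × n_abs = 0.387 × 3.129×10⁻⁶ = 1.211×10⁻⁶ mol.
As a count: 1.211×10⁻⁶ × 6.022×10²³ = 7.3×10¹⁷.

7.3×10¹⁷ radical pairs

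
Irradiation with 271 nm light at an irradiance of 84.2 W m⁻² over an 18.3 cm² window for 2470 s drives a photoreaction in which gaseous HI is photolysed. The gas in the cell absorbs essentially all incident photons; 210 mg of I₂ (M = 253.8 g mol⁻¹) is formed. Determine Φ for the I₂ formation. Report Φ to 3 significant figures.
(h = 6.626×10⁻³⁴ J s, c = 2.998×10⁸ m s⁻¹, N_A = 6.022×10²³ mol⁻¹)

Product: 210 mg / 253.8 g mol⁻¹ = 8.274×10⁻⁴ mol.
Photon energy at 271 nm: hc/λ = (6.626×10⁻³⁴)(2.998×10⁸)/(271×10⁻⁹) = 7.330×10⁻¹⁹ J.
Energy delivered: (84.2 W m⁻²)(18.3×10⁻⁴ m²)(2470 s) = 380.6 J.
Photons incident: 380.6 / 7.330×10⁻¹⁹ = 5.192×10²⁰, i.e. 5.192×10²⁰/6.022×10²³ = 8.622×10⁻⁴ mol.
Φ = 8.274×10⁻⁴ mol / 8.622×10⁻⁴ mol photons = 0.960.

Φ = 0.960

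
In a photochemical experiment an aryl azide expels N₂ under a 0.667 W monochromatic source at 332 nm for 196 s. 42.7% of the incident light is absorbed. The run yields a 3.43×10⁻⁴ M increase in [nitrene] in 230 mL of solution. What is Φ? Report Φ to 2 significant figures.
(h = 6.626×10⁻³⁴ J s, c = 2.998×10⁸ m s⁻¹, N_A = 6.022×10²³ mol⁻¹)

Φ = 0.51

Product: (3.43×10⁻⁴ M)(0.23 L) = 7.889×10⁻⁵ mol.
Photon energy at 332 nm: hc/λ = (6.626×10⁻³⁴)(2.998×10⁸)/(332×10⁻⁹) = 5.983×10⁻¹⁹ J.
Energy delivered: (0.667 W)(196 s) = 130.7 J.
Photons incident: 130.7 / 5.983×10⁻¹⁹ = 2.185×10²⁰, i.e. 2.185×10²⁰/6.022×10²³ = 3.628×10⁻⁴ mol.
Photons absorbed: 0.427 × 3.628×10⁻⁴ = 1.549×10⁻⁴ mol.
Φ = 7.889×10⁻⁵ mol / 1.549×10⁻⁴ mol photons = 0.51.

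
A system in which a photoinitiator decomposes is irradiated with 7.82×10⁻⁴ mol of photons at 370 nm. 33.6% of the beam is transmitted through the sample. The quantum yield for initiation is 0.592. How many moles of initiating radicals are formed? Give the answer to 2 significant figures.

Fraction absorbed: 1 − 33.6/100 = 0.6640.
Photons absorbed: 0.6640 × 7.82×10⁻⁴ = 5.192×10⁻⁴ mol.
Product: Φ × n_abs = 0.592 × 5.192×10⁻⁴ = 3.074×10⁻⁴ mol.

3.1×10⁻⁴ mol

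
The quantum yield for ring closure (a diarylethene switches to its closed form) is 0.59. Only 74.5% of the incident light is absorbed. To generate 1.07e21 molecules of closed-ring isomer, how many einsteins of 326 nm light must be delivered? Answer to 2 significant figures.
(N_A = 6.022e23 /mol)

0.0040 einstein

Product: 1.07e21 / 6.022e23 = 0.001777 mol.
Photons that must be absorbed: 0.001777 / 0.59 = 0.003012 mol.
Incident photons needed: 0.003012 / 0.745 = 0.004043 mol.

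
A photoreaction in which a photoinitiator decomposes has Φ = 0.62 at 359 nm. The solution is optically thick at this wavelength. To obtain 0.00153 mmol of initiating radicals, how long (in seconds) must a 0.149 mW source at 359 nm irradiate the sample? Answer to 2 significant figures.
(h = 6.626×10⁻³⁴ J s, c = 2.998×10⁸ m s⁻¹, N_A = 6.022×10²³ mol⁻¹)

t ≈ 5500 s

Product: 0.00153 mmol = 1.53×10⁻⁶ mol.
Photons that must be absorbed: 1.53×10⁻⁶ / 0.62 = 2.468×10⁻⁶ mol.
Photon energy: hc/λ = 5.533×10⁻¹⁹ J; per mole, 3.332×10⁵ J mol⁻¹.
Energy required: 2.468×10⁻⁶ × 3.332×10⁵ = 0.8223 J.
Time: 0.8223 J / 0.000149 W = 5500 s.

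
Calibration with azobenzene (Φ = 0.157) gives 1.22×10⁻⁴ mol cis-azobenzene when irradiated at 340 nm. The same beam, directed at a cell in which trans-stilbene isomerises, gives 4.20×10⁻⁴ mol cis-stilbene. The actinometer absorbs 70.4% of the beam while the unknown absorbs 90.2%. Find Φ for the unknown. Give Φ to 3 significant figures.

Photons absorbed by the actinometer: 1.22×10⁻⁴ / 0.157 = 7.771×10⁻⁴ mol.
Incident flux: 7.771×10⁻⁴ / 0.704 = 0.001104 einstein.
Absorbed by unknown: 0.902 × 0.001104 = 9.958×10⁻⁴ mol.
Φ(unknown) = 4.20×10⁻⁴ / 9.958×10⁻⁴ = 0.422.

Φ = 0.422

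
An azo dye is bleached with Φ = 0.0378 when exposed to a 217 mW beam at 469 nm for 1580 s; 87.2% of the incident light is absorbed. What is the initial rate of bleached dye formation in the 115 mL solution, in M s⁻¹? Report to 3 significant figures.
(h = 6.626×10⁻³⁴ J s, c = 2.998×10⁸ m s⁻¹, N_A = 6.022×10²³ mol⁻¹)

Photon energy at 469 nm: hc/λ = (6.626×10⁻³⁴)(2.998×10⁸)/(469×10⁻⁹) = 4.236×10⁻¹⁹ J.
Energy delivered: (217 mW)(1580 s) = 342.9 J.
Photons incident: 342.9 / 4.236×10⁻¹⁹ = 8.095×10²⁰, i.e. 8.095×10²⁰/6.022×10²³ = 0.001344 mol.
Photons absorbed: 0.872 × 0.001344 = 0.001172 mol.
Product formed: 0.0378 × 0.001172 = 4.430×10⁻⁵ mol.
Rate: 4.430×10⁻⁵ mol / (1580 s × 0.115 L) = 2.44×10⁻⁷ M s⁻¹.

2.44×10⁻⁷ M s⁻¹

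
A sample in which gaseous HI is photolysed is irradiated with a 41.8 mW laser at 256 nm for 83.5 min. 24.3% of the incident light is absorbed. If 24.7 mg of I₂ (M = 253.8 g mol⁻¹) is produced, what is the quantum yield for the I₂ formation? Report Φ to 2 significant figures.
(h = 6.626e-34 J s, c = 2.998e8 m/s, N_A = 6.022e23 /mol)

Product: 24.7 mg / 253.8 g mol⁻¹ = 9.732e-5 mol.
Photon energy at 256 nm: hc/λ = (6.626e-34)(2.998e8)/(256e-9) = 7.760e-19 J.
Energy delivered: (41.8 mW)(5010 s) = 209.4 J.
Photons incident: 209.4 / 7.760e-19 = 2.698e20, i.e. 2.698e20/6.022e23 = 4.480e-4 mol.
Photons absorbed: 0.243 × 4.480e-4 = 1.089e-4 mol.
Φ = 9.732e-5 mol / 1.089e-4 mol photons = 0.89.

Φ = 0.89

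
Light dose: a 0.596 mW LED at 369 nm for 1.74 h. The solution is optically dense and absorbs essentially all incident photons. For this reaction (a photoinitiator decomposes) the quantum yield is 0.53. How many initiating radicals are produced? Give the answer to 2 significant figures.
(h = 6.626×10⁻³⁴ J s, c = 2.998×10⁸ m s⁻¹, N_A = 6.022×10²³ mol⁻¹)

3.7×10¹⁸ initiating radicals

Photon energy at 369 nm: hc/λ = (6.626×10⁻³⁴)(2.998×10⁸)/(369×10⁻⁹) = 5.383×10⁻¹⁹ J.
Energy delivered: (0.596 mW)(6264 s) = 3.733 J.
Photons incident: 3.733 / 5.383×10⁻¹⁹ = 6.935×10¹⁸, i.e. 6.935×10¹⁸/6.022×10²³ = 1.152×10⁻⁵ mol.
Product: Φ × n_abs = 0.53 × 1.152×10⁻⁵ = 6.106×10⁻⁶ mol.
As a count: 6.106×10⁻⁶ × 6.022×10²³ = 3.7×10¹⁸.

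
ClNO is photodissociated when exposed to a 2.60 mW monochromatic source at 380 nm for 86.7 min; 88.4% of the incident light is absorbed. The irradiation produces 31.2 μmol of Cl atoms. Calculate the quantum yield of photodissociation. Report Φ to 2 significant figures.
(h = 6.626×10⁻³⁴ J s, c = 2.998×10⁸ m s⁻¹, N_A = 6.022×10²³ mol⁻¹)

Φ = 0.82

Product: 31.2 μmol = 3.12×10⁻⁵ mol.
Photon energy at 380 nm: hc/λ = (6.626×10⁻³⁴)(2.998×10⁸)/(380×10⁻⁹) = 5.228×10⁻¹⁹ J.
Energy delivered: (2.60 mW)(5202 s) = 13.53 J.
Photons incident: 13.53 / 5.228×10⁻¹⁹ = 2.588×10¹⁹, i.e. 2.588×10¹⁹/6.022×10²³ = 4.298×10⁻⁵ mol.
Photons absorbed: 0.884 × 4.298×10⁻⁵ = 3.799×10⁻⁵ mol.
Φ = 3.12×10⁻⁵ mol / 3.799×10⁻⁵ mol photons = 0.82.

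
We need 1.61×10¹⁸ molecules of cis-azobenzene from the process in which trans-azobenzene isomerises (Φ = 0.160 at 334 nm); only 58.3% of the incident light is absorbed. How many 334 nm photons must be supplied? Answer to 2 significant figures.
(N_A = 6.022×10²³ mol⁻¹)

Product: 1.61×10¹⁸ / 6.022×10²³ = 2.674×10⁻⁶ mol.
Photons that must be absorbed: 2.674×10⁻⁶ / 0.160 = 1.671×10⁻⁵ mol.
Incident photons needed: 1.671×10⁻⁵ / 0.583 = 2.866×10⁻⁵ mol.
Photon count: 2.866×10⁻⁵ × 6.022×10²³ = 1.7×10¹⁹.

1.7×10¹⁹ photons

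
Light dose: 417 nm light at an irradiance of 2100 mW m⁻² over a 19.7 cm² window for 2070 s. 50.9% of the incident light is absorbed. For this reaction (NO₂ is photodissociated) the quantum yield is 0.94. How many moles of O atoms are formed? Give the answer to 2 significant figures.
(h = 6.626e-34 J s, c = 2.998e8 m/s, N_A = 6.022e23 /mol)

Photon energy at 417 nm: hc/λ = (6.626e-34)(2.998e8)/(417e-9) = 4.764e-19 J.
Energy delivered: (2100 mW m⁻²)(19.7e-4 m²)(2070 s) = 8.564 J.
Photons incident: 8.564 / 4.764e-19 = 1.798e19, i.e. 1.798e19/6.022e23 = 2.986e-5 mol.
Photons absorbed: 0.509 × 2.986e-5 = 1.520e-5 mol.
Product: Φ × n_abs = 0.94 × 1.520e-5 = 1.429e-5 mol.

1.4e-5 mol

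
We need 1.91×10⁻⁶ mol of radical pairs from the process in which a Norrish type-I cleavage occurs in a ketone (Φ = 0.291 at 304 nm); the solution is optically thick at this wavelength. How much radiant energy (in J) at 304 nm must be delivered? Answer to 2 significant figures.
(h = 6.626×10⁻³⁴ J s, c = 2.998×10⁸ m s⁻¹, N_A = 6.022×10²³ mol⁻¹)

Photons that must be absorbed: 1.91×10⁻⁶ / 0.291 = 6.564×10⁻⁶ mol.
Photon energy: hc/λ = 6.534×10⁻¹⁹ J; per mole, 3.935×10⁵ J mol⁻¹.
Energy required: 6.564×10⁻⁶ × 3.935×10⁵ = 2.6 J.

2.6 J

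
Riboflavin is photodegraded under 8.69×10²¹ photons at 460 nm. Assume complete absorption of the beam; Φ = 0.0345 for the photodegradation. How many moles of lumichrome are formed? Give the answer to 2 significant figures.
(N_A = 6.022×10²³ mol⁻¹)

Moles of photons: 8.69×10²¹ / 6.022×10²³ = 0.01443 mol.
Product: Φ × n_abs = 0.0345 × 0.01443 = 4.978×10⁻⁴ mol.

5.0×10⁻⁴ mol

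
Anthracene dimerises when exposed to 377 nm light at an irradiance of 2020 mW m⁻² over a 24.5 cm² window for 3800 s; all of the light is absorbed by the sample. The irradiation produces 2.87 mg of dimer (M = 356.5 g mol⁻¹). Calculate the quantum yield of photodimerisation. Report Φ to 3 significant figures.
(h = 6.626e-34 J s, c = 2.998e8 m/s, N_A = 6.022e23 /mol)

Φ = 0.136

Product: 2.87 mg / 356.5 g mol⁻¹ = 8.050e-6 mol.
Photon energy at 377 nm: hc/λ = (6.626e-34)(2.998e8)/(377e-9) = 5.269e-19 J.
Energy delivered: (2020 mW m⁻²)(24.5e-4 m²)(3800 s) = 18.81 J.
Photons incident: 18.81 / 5.269e-19 = 3.570e19, i.e. 3.570e19/6.022e23 = 5.928e-5 mol.
Φ = 8.050e-6 mol / 5.928e-5 mol photons = 0.136.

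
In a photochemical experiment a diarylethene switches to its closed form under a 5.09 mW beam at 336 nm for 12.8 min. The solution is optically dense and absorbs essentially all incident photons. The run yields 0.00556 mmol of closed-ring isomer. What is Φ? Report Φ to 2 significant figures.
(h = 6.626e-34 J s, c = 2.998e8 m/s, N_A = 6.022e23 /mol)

Φ = 0.51

Product: 0.00556 mmol = 5.56e-6 mol.
Photon energy at 336 nm: hc/λ = (6.626e-34)(2.998e8)/(336e-9) = 5.912e-19 J.
Energy delivered: (5.09 mW)(768 s) = 3.909 J.
Photons incident: 3.909 / 5.912e-19 = 6.612e18, i.e. 6.612e18/6.022e23 = 1.098e-5 mol.
Φ = 5.56e-6 mol / 1.098e-5 mol photons = 0.51.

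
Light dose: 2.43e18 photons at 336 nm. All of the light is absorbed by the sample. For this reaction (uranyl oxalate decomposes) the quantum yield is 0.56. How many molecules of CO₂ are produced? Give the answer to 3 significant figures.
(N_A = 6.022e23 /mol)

1.36e18 molecules

Moles of photons: 2.43e18 / 6.022e23 = 4.035e-6 mol.
Product: Φ × n_abs = 0.56 × 4.035e-6 = 2.260e-6 mol.
As a count: 2.260e-6 × 6.022e23 = 1.36e18.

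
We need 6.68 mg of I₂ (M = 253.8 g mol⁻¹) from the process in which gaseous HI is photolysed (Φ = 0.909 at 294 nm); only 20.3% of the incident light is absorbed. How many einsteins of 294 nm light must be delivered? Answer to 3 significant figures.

Product: 6.68 mg / 253.8 g mol⁻¹ = 2.632×10⁻⁵ mol.
Photons that must be absorbed: 2.632×10⁻⁵ / 0.909 = 2.895×10⁻⁵ mol.
Incident photons needed: 2.895×10⁻⁵ / 0.203 = 1.426×10⁻⁴ mol.

1.43×10⁻⁴ einstein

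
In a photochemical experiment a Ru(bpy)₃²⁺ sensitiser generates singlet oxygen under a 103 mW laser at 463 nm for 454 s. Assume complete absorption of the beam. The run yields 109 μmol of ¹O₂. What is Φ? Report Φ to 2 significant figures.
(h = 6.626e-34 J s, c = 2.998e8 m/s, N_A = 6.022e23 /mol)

Φ = 0.60

Product: 109 μmol = 1.09e-4 mol.
Photon energy at 463 nm: hc/λ = (6.626e-34)(2.998e8)/(463e-9) = 4.290e-19 J.
Energy delivered: (103 mW)(454 s) = 46.76 J.
Photons incident: 46.76 / 4.290e-19 = 1.090e20, i.e. 1.090e20/6.022e23 = 1.810e-4 mol.
Φ = 1.09e-4 mol / 1.810e-4 mol photons = 0.60.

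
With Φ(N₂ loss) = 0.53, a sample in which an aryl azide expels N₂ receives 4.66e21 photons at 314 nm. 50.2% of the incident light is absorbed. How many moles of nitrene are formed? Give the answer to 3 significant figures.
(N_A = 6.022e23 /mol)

0.00206 mol

Moles of photons: 4.66e21 / 6.022e23 = 0.007738 mol.
Photons absorbed: 0.502 × 0.007738 = 0.003884 mol.
Product: Φ × n_abs = 0.53 × 0.003884 = 0.002059 mol.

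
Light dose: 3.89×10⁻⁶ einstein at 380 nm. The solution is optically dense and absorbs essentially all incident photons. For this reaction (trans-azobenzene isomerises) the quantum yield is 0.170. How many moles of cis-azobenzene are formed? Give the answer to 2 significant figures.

6.6×10⁻⁷ mol

Product: Φ × n_abs = 0.170 × 3.89×10⁻⁶ = 6.613×10⁻⁷ mol.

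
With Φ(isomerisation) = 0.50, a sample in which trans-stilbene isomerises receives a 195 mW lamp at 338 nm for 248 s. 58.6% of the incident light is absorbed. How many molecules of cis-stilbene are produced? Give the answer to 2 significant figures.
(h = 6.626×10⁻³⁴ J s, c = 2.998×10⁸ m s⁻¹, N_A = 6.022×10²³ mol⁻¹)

2.4×10¹⁹ molecules

Photon energy at 338 nm: hc/λ = (6.626×10⁻³⁴)(2.998×10⁸)/(338×10⁻⁹) = 5.877×10⁻¹⁹ J.
Energy delivered: (195 mW)(248 s) = 48.36 J.
Photons incident: 48.36 / 5.877×10⁻¹⁹ = 8.229×10¹⁹, i.e. 8.229×10¹⁹/6.022×10²³ = 1.366×10⁻⁴ mol.
Photons absorbed: 0.586 × 1.366×10⁻⁴ = 8.005×10⁻⁵ mol.
Product: Φ × n_abs = 0.50 × 8.005×10⁻⁵ = 4.003×10⁻⁵ mol.
As a count: 4.003×10⁻⁵ × 6.022×10²³ = 2.4×10¹⁹.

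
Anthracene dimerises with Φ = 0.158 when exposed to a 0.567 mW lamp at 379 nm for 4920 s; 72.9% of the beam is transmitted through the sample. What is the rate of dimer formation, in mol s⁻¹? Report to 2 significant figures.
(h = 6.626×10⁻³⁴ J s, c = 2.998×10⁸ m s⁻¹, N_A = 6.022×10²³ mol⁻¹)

7.7×10⁻¹¹ mol s⁻¹

Photon energy at 379 nm: hc/λ = (6.626×10⁻³⁴)(2.998×10⁸)/(379×10⁻⁹) = 5.241×10⁻¹⁹ J.
Energy delivered: (0.567 mW)(4920 s) = 2.790 J.
Photons incident: 2.790 / 5.241×10⁻¹⁹ = 5.323×10¹⁸, i.e. 5.323×10¹⁸/6.022×10²³ = 8.839×10⁻⁶ mol.
Fraction absorbed: 1 − 72.9/100 = 0.2710.
Photons absorbed: 0.2710 × 8.839×10⁻⁶ = 2.395×10⁻⁶ mol.
Product formed: 0.158 × 2.395×10⁻⁶ = 3.784×10⁻⁷ mol.
Rate: 3.784×10⁻⁷ / 4920 s = 7.7×10⁻¹¹ mol s⁻¹.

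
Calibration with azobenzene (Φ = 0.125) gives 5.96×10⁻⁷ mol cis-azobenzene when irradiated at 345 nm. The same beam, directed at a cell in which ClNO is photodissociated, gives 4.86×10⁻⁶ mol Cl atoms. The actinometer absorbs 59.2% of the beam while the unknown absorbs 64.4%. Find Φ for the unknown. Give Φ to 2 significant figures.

Photons absorbed by the actinometer: 5.96×10⁻⁷ / 0.125 = 4.768×10⁻⁶ mol.
Incident flux: 4.768×10⁻⁶ / 0.592 = 8.054×10⁻⁶ einstein.
Absorbed by unknown: 0.644 × 8.054×10⁻⁶ = 5.187×10⁻⁶ mol.
Φ(unknown) = 4.86×10⁻⁶ / 5.187×10⁻⁶ = 0.94.

Φ = 0.94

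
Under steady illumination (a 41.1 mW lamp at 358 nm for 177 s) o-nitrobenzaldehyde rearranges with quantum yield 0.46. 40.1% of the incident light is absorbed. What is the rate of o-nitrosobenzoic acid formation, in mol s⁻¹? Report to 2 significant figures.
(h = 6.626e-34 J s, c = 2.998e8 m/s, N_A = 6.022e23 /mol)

2.3e-8 mol s⁻¹

Photon energy at 358 nm: hc/λ = (6.626e-34)(2.998e8)/(358e-9) = 5.549e-19 J.
Energy delivered: (41.1 mW)(177 s) = 7.275 J.
Photons incident: 7.275 / 5.549e-19 = 1.311e19, i.e. 1.311e19/6.022e23 = 2.177e-5 mol.
Photons absorbed: 0.401 × 2.177e-5 = 8.730e-6 mol.
Product formed: 0.46 × 8.730e-6 = 4.016e-6 mol.
Rate: 4.016e-6 / 177 s = 2.3e-8 mol s⁻¹.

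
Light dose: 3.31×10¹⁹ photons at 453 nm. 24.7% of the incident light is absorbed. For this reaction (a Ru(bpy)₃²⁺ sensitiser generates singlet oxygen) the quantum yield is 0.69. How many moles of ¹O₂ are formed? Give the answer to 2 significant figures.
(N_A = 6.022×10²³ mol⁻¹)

9.4×10⁻⁶ mol

Moles of photons: 3.31×10¹⁹ / 6.022×10²³ = 5.497×10⁻⁵ mol.
Photons absorbed: 0.247 × 5.497×10⁻⁵ = 1.358×10⁻⁵ mol.
Product: Φ × n_abs = 0.69 × 1.358×10⁻⁵ = 9.370×10⁻⁶ mol.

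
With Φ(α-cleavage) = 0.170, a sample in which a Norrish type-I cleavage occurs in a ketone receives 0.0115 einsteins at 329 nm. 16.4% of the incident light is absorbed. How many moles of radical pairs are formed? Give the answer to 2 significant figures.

3.2e-4 mol

Photons absorbed: 0.164 × 0.0115 = 0.001886 mol.
Product: Φ × n_abs = 0.170 × 0.001886 = 3.206e-4 mol.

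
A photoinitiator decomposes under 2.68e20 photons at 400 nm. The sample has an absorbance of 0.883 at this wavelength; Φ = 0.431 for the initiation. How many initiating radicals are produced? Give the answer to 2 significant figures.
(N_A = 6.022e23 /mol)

1.0e20 initiating radicals

Moles of photons: 2.68e20 / 6.022e23 = 4.450e-4 mol.
Fraction absorbed: 1 − 10^(−0.883) = 0.8691.
Photons absorbed: 0.8691 × 4.450e-4 = 3.867e-4 mol.
Product: Φ × n_abs = 0.431 × 3.867e-4 = 1.667e-4 mol.
As a count: 1.667e-4 × 6.022e23 = 1.0e20.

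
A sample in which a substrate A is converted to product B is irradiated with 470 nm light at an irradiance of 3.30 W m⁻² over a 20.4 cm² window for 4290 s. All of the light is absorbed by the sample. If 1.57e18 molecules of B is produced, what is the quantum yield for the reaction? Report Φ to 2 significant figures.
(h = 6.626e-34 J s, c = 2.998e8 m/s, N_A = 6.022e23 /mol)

Product: 1.57e18 / 6.022e23 = 2.607e-6 mol.
Photon energy at 470 nm: hc/λ = (6.626e-34)(2.998e8)/(470e-9) = 4.227e-19 J.
Energy delivered: (3.30 W m⁻²)(20.4e-4 m²)(4290 s) = 28.88 J.
Photons incident: 28.88 / 4.227e-19 = 6.832e19, i.e. 6.832e19/6.022e23 = 1.135e-4 mol.
Φ = 2.607e-6 mol / 1.135e-4 mol photons = 0.023.

Φ = 0.023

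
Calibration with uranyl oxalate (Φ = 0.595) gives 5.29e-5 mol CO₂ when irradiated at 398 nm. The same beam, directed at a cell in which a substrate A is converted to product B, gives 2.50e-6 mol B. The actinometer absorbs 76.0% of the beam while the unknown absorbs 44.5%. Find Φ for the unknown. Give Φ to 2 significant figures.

Φ = 0.048

Photons absorbed by the actinometer: 5.29e-5 / 0.595 = 8.891e-5 mol.
Incident flux: 8.891e-5 / 0.760 = 1.170e-4 einstein.
Absorbed by unknown: 0.445 × 1.170e-4 = 5.207e-5 mol.
Φ(unknown) = 2.50e-6 / 5.207e-5 = 0.048.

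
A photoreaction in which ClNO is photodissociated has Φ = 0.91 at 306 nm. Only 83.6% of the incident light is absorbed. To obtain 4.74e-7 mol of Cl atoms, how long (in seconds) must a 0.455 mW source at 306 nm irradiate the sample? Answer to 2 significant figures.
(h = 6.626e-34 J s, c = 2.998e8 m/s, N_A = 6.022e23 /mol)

t ≈ 540 s

Photons that must be absorbed: 4.74e-7 / 0.91 = 5.209e-7 mol.
Incident photons needed: 5.209e-7 / 0.836 = 6.231e-7 mol.
Photon energy: hc/λ = 6.492e-19 J; per mole, 3.909e5 J mol⁻¹.
Energy required: 6.231e-7 × 3.909e5 = 0.2436 J.
Time: 0.2436 J / 0.000455 W = 540 s.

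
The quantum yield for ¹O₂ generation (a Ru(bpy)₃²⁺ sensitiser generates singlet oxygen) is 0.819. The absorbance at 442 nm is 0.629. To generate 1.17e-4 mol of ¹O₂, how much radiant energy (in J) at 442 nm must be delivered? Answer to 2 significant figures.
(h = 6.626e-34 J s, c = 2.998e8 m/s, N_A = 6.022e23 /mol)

51 J

Photons that must be absorbed: 1.17e-4 / 0.819 = 1.429e-4 mol.
Fraction absorbed: 1 − 10^(−0.629) = 0.7650.
Incident photons needed: 1.429e-4 / 0.7650 = 1.868e-4 mol.
Photon energy: hc/λ = 4.494e-19 J; per mole, 2.706e5 J mol⁻¹.
Energy required: 1.868e-4 × 2.706e5 = 51 J.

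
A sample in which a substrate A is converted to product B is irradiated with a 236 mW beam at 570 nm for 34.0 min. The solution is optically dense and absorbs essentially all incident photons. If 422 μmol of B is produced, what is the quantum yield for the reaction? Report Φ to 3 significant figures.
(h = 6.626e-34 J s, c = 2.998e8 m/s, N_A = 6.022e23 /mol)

Product: 422 μmol = 4.22e-4 mol.
Photon energy at 570 nm: hc/λ = (6.626e-34)(2.998e8)/(570e-9) = 3.485e-19 J.
Energy delivered: (236 mW)(2040 s) = 481.4 J.
Photons incident: 481.4 / 3.485e-19 = 1.381e21, i.e. 1.381e21/6.022e23 = 0.002293 mol.
Φ = 4.22e-4 mol / 0.002293 mol photons = 0.184.

Φ = 0.184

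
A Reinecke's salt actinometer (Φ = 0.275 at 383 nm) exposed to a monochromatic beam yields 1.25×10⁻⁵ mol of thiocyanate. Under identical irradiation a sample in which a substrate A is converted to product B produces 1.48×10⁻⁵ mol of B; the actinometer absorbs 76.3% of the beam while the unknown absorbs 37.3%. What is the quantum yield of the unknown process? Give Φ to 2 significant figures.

Photons absorbed by the actinometer: 1.25×10⁻⁵ / 0.275 = 4.545×10⁻⁵ mol.
Incident flux: 4.545×10⁻⁵ / 0.763 = 5.957×10⁻⁵ einstein.
Absorbed by unknown: 0.373 × 5.957×10⁻⁵ = 2.222×10⁻⁵ mol.
Φ(unknown) = 1.48×10⁻⁵ / 2.222×10⁻⁵ = 0.67.

Φ = 0.67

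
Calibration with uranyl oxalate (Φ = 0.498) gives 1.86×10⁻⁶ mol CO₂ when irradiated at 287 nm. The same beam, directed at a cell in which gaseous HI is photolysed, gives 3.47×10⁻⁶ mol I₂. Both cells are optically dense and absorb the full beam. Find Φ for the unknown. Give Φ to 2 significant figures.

Φ = 0.93

Photons absorbed by the actinometer: 1.86×10⁻⁶ / 0.498 = 3.735×10⁻⁶ mol.
Φ(unknown) = 3.47×10⁻⁶ / 3.735×10⁻⁶ = 0.93.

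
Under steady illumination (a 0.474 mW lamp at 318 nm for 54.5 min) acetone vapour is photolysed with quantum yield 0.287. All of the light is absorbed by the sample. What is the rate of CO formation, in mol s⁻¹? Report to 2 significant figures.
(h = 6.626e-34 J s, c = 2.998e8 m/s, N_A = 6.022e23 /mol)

Photon energy at 318 nm: hc/λ = (6.626e-34)(2.998e8)/(318e-9) = 6.247e-19 J.
Energy delivered: (0.474 mW)(3270 s) = 1.550 J.
Photons incident: 1.550 / 6.247e-19 = 2.481e18, i.e. 2.481e18/6.022e23 = 4.120e-6 mol.
Product formed: 0.287 × 4.120e-6 = 1.182e-6 mol.
Rate: 1.182e-6 / 3270 s = 3.6e-10 mol s⁻¹.

3.6e-10 mol s⁻¹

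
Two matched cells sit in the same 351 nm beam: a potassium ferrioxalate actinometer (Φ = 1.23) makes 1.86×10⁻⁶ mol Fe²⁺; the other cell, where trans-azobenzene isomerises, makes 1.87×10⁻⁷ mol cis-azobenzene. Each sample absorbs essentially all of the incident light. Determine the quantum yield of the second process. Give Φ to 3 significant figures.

Photons absorbed by the actinometer: 1.86×10⁻⁶ / 1.23 = 1.512×10⁻⁶ mol.
Φ(unknown) = 1.87×10⁻⁷ / 1.512×10⁻⁶ = 0.124.

Φ = 0.124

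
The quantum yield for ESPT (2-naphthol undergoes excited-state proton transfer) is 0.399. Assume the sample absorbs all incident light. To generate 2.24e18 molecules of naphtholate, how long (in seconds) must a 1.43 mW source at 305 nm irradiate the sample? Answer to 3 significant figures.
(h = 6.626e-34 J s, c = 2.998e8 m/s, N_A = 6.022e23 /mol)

Product: 2.24e18 / 6.022e23 = 3.720e-6 mol.
Photons that must be absorbed: 3.720e-6 / 0.399 = 9.323e-6 mol.
Photon energy: hc/λ = 6.513e-19 J; per mole, 3.922e5 J mol⁻¹.
Energy required: 9.323e-6 × 3.922e5 = 3.656 J.
Time: 3.656 J / 0.00143 W = 2560 s.

t ≈ 2560 s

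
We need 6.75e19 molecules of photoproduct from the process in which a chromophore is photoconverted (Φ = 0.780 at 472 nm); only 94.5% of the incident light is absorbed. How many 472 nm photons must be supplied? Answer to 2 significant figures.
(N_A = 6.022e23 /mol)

9.2e19 photons

Product: 6.75e19 / 6.022e23 = 1.121e-4 mol.
Photons that must be absorbed: 1.121e-4 / 0.780 = 1.437e-4 mol.
Incident photons needed: 1.437e-4 / 0.945 = 1.521e-4 mol.
Photon count: 1.521e-4 × 6.022e23 = 9.2e19.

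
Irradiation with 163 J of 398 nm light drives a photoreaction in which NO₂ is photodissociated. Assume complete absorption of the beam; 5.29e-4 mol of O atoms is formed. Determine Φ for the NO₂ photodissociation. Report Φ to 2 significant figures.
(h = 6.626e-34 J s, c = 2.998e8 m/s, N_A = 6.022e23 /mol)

Φ = 0.98

Photon energy at 398 nm: hc/λ = (6.626e-34)(2.998e8)/(398e-9) = 4.991e-19 J.
Photons incident: 163 / 4.991e-19 = 3.266e20, i.e. 3.266e20/6.022e23 = 5.423e-4 mol.
Φ = 5.29e-4 mol / 5.423e-4 mol photons = 0.98.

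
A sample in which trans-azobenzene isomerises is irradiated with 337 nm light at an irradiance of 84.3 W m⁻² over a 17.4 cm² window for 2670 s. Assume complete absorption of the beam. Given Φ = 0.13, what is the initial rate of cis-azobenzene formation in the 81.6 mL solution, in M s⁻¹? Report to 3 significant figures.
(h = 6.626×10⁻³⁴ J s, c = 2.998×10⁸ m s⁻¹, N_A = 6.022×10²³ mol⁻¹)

6.58×10⁻⁷ M s⁻¹

Photon energy at 337 nm: hc/λ = (6.626×10⁻³⁴)(2.998×10⁸)/(337×10⁻⁹) = 5.895×10⁻¹⁹ J.
Energy delivered: (84.3 W m⁻²)(17.4×10⁻⁴ m²)(2670 s) = 391.6 J.
Photons incident: 391.6 / 5.895×10⁻¹⁹ = 6.643×10²⁰, i.e. 6.643×10²⁰/6.022×10²³ = 0.001103 mol.
Product formed: 0.13 × 0.001103 = 1.434×10⁻⁴ mol.
Rate: 1.434×10⁻⁴ mol / (2670 s × 0.0816 L) = 6.58×10⁻⁷ M s⁻¹.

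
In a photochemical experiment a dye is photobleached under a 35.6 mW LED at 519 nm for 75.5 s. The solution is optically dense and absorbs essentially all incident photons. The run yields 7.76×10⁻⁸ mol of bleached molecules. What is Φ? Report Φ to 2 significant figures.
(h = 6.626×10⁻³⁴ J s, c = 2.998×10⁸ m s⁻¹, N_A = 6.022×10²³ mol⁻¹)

Φ = 0.0067

Photon energy at 519 nm: hc/λ = (6.626×10⁻³⁴)(2.998×10⁸)/(519×10⁻⁹) = 3.828×10⁻¹⁹ J.
Energy delivered: (35.6 mW)(75.5 s) = 2.688 J.
Photons incident: 2.688 / 3.828×10⁻¹⁹ = 7.022×10¹⁸, i.e. 7.022×10¹⁸/6.022×10²³ = 1.166×10⁻⁵ mol.
Φ = 7.76×10⁻⁸ mol / 1.166×10⁻⁵ mol photons = 0.0067.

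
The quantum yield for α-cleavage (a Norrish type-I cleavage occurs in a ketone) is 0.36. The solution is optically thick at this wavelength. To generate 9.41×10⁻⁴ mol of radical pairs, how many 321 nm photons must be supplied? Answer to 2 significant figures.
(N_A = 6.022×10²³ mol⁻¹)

Photons that must be absorbed: 9.41×10⁻⁴ / 0.36 = 0.002614 mol.
Photon count: 0.002614 × 6.022×10²³ = 1.6×10²¹.

1.6×10²¹ photons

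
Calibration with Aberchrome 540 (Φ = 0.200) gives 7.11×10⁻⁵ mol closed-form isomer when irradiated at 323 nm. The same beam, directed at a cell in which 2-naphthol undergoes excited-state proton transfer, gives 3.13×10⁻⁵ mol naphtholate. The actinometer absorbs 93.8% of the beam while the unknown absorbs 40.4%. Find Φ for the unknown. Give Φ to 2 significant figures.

Φ = 0.20

Photons absorbed by the actinometer: 7.11×10⁻⁵ / 0.200 = 3.555×10⁻⁴ mol.
Incident flux: 3.555×10⁻⁴ / 0.938 = 3.790×10⁻⁴ einstein.
Absorbed by unknown: 0.404 × 3.790×10⁻⁴ = 1.531×10⁻⁴ mol.
Φ(unknown) = 3.13×10⁻⁵ / 1.531×10⁻⁴ = 0.20.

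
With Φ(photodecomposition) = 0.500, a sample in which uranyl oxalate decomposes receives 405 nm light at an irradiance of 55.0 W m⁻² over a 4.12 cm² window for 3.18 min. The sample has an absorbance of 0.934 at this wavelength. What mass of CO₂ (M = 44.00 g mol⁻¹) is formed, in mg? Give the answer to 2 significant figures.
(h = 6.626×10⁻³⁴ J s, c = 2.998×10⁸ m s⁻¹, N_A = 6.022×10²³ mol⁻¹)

Photon energy at 405 nm: hc/λ = (6.626×10⁻³⁴)(2.998×10⁸)/(405×10⁻⁹) = 4.905×10⁻¹⁹ J.
Energy delivered: (55.0 W m⁻²)(4.12×10⁻⁴ m²)(190.8 s) = 4.324 J.
Photons incident: 4.324 / 4.905×10⁻¹⁹ = 8.815×10¹⁸, i.e. 8.815×10¹⁸/6.022×10²³ = 1.464×10⁻⁵ mol.
Fraction absorbed: 1 − 10^(−0.934) = 0.8836.
Photons absorbed: 0.8836 × 1.464×10⁻⁵ = 1.294×10⁻⁵ mol.
Product: Φ × n_abs = 0.500 × 1.294×10⁻⁵ = 6.470×10⁻⁶ mol.
Mass: 6.470×10⁻⁶ × 44.00 = 2.847×10⁻⁴ g = 0.28 mg.

0.28 mg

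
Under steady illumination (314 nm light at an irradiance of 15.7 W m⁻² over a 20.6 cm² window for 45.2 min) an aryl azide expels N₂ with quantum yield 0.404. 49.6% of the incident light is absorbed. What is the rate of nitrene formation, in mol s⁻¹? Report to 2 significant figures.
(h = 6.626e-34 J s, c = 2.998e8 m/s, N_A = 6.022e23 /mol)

Photon energy at 314 nm: hc/λ = (6.626e-34)(2.998e8)/(314e-9) = 6.326e-19 J.
Energy delivered: (15.7 W m⁻²)(20.6e-4 m²)(2712 s) = 87.71 J.
Photons incident: 87.71 / 6.326e-19 = 1.387e20, i.e. 1.387e20/6.022e23 = 2.303e-4 mol.
Photons absorbed: 0.496 × 2.303e-4 = 1.142e-4 mol.
Product formed: 0.404 × 1.142e-4 = 4.614e-5 mol.
Rate: 4.614e-5 / 2712 s = 1.7e-8 mol s⁻¹.

1.7e-8 mol s⁻¹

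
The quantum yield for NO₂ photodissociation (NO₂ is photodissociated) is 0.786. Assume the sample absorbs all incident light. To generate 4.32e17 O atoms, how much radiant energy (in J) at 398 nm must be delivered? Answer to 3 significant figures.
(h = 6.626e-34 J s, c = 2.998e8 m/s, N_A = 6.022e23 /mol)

0.274 J

Product: 4.32e17 / 6.022e23 = 7.174e-7 mol.
Photons that must be absorbed: 7.174e-7 / 0.786 = 9.127e-7 mol.
Photon energy: hc/λ = 4.991e-19 J; per mole, 3.006e5 J mol⁻¹.
Energy required: 9.127e-7 × 3.006e5 = 0.274 J.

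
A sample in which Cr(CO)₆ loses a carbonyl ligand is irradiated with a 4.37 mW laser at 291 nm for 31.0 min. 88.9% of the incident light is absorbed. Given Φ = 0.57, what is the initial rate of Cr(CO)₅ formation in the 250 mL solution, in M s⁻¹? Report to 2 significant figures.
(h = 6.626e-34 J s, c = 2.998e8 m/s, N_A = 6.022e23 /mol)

Photon energy at 291 nm: hc/λ = (6.626e-34)(2.998e8)/(291e-9) = 6.826e-19 J.
Energy delivered: (4.37 mW)(1860 s) = 8.128 J.
Photons incident: 8.128 / 6.826e-19 = 1.191e19, i.e. 1.191e19/6.022e23 = 1.978e-5 mol.
Photons absorbed: 0.889 × 1.978e-5 = 1.758e-5 mol.
Product formed: 0.57 × 1.758e-5 = 1.002e-5 mol.
Rate: 1.002e-5 mol / (1860 s × 0.25 L) = 2.2e-8 M s⁻¹.

2.2e-8 M s⁻¹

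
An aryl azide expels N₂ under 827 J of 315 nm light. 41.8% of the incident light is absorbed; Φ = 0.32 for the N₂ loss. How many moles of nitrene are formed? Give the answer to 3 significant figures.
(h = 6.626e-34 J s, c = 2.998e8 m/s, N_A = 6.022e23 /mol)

Photon energy at 315 nm: hc/λ = (6.626e-34)(2.998e8)/(315e-9) = 6.306e-19 J.
Photons incident: 827 / 6.306e-19 = 1.311e21, i.e. 1.311e21/6.022e23 = 0.002177 mol.
Photons absorbed: 0.418 × 0.002177 = 9.100e-4 mol.
Product: Φ × n_abs = 0.32 × 9.100e-4 = 2.912e-4 mol.

2.91e-4 mol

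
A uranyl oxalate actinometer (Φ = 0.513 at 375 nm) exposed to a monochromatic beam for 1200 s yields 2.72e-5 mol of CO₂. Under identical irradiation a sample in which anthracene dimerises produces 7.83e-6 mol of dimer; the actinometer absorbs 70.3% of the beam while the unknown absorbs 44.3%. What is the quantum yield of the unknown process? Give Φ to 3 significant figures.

Φ = 0.234

Photons absorbed by the actinometer: 2.72e-5 / 0.513 = 5.302e-5 mol.
Incident flux: 5.302e-5 / 0.703 = 7.542e-5 einstein.
Absorbed by unknown: 0.443 × 7.542e-5 = 3.341e-5 mol.
Φ(unknown) = 7.83e-6 / 3.341e-5 = 0.234.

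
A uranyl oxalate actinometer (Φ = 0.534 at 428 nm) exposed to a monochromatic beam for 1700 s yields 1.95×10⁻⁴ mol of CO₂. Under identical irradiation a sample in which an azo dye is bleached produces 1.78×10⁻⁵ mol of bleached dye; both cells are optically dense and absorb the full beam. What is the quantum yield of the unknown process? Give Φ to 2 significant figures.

Photons absorbed by the actinometer: 1.95×10⁻⁴ / 0.534 = 3.652×10⁻⁴ mol.
Φ(unknown) = 1.78×10⁻⁵ / 3.652×10⁻⁴ = 0.049.

Φ = 0.049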